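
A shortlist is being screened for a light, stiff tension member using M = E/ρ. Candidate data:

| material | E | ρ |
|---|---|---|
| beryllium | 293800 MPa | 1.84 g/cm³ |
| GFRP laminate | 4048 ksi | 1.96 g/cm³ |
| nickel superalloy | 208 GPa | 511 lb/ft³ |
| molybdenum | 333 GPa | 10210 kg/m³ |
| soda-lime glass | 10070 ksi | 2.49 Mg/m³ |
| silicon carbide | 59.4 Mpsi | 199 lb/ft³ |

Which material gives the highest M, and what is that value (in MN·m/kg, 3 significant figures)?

beryllium, M = 160 MN·m/kg

After converting to SI:
  beryllium: E = 293.8 GPa, ρ = 1840 kg/m³
  GFRP laminate: E = 27.91 GPa, ρ = 1960 kg/m³
  nickel superalloy: E = 208.0 GPa, ρ = 8185 kg/m³
  molybdenum: E = 333.0 GPa, ρ = 10210 kg/m³
  soda-lime glass: E = 69.43 GPa, ρ = 2490 kg/m³
  silicon carbide: E = 409.5 GPa, ρ = 3188 kg/m³
  beryllium: M = 160 MN·m/kg
  silicon carbide: M = 128 MN·m/kg
  molybdenum: M = 32.6 MN·m/kg
  soda-lime glass: M = 27.9 MN·m/kg
  nickel superalloy: M = 25.4 MN·m/kg
  GFRP laminate: M = 14.2 MN·m/kg
Beryllium has the largest M.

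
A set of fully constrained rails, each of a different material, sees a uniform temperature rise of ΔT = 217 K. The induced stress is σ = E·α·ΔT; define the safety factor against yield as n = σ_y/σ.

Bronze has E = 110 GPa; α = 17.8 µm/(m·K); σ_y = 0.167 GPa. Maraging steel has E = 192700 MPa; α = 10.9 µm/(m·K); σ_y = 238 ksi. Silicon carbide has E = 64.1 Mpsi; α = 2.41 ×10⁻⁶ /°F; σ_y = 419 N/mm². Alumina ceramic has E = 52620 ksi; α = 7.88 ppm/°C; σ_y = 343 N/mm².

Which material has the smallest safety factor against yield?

Converting E to GPa, α to ×10⁻⁶/K, σ_y to MPa, then σ and n for each:
  bronze: E = 110.0, α = 17.8, σ_y = 167.0 → σ = 425 MPa, n = 0.393
  maraging steel: E = 192.7, α = 10.9, σ_y = 1641 → σ = 456 MPa, n = 3.60
  silicon carbide: E = 442.0, α = 4.34, σ_y = 419.0 → σ = 416 MPa, n = 1.01
  alumina ceramic: E = 362.8, α = 7.88, σ_y = 343.0 → σ = 620 MPa, n = 0.553
Smallest n: bronze with n = 0.393.

bronze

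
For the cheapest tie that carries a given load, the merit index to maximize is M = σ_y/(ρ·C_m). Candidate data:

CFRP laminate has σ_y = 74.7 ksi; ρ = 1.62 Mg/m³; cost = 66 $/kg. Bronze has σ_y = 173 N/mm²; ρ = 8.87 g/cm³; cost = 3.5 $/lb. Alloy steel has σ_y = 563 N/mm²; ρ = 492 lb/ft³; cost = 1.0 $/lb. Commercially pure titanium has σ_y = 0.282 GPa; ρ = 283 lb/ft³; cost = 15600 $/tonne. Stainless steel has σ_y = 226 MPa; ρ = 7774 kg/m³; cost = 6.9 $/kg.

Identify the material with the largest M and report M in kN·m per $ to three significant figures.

Putting every candidate on a common basis:
  CFRP laminate: σ_y = 515.0 MPa, ρ = 1620 kg/m³, cost = 66.00 $/kg
  bronze: σ_y = 173.0 MPa, ρ = 8870 kg/m³, cost = 7.716 $/kg
  alloy steel: σ_y = 563.0 MPa, ρ = 7881 kg/m³, cost = 2.205 $/kg
  commercially pure titanium: σ_y = 282.0 MPa, ρ = 4533 kg/m³, cost = 15.60 $/kg
  stainless steel: σ_y = 226.0 MPa, ρ = 7774 kg/m³, cost = 6.900 $/kg
  alloy steel: M = 32.4 kN·m per $
  CFRP laminate: M = 4.82 kN·m per $
  stainless steel: M = 4.21 kN·m per $
  commercially pure titanium: M = 3.99 kN·m per $
  bronze: M = 2.53 kN·m per $
Highest index: alloy steel.

alloy steel, M = 32.4 kN·m per $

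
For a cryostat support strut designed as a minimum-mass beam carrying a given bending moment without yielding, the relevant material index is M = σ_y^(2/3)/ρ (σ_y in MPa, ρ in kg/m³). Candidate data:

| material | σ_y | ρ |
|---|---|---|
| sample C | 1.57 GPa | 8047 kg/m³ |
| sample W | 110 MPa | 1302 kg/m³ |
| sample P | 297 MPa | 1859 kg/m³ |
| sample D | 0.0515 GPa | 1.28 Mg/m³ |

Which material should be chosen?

In SI units:
  sample C: σ_y = 1570 MPa, ρ = 8047 kg/m³
  sample W: σ_y = 110.0 MPa, ρ = 1302 kg/m³
  sample P: σ_y = 297.0 MPa, ρ = 1859 kg/m³
  sample D: σ_y = 51.50 MPa, ρ = 1280 kg/m³
  sample P: M = 23.9×10⁻³
  sample W: M = 17.6×10⁻³
  sample C: M = 16.8×10⁻³
  sample D: M = 10.8×10⁻³
The maximum is for sample P.

sample P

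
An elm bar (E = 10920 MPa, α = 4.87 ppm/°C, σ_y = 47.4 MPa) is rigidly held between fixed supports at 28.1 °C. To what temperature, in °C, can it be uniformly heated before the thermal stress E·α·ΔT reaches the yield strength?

E = 10920 MPa = 10.92 GPa.
E·α·ΔT = 47.40 MPa ⇒ ΔT = 47.40 / (10.92×10³ × 4.87×10⁻⁶) = 891.3 K.
T = 28.1 + 891.3 = 919.4 °C.

919 °C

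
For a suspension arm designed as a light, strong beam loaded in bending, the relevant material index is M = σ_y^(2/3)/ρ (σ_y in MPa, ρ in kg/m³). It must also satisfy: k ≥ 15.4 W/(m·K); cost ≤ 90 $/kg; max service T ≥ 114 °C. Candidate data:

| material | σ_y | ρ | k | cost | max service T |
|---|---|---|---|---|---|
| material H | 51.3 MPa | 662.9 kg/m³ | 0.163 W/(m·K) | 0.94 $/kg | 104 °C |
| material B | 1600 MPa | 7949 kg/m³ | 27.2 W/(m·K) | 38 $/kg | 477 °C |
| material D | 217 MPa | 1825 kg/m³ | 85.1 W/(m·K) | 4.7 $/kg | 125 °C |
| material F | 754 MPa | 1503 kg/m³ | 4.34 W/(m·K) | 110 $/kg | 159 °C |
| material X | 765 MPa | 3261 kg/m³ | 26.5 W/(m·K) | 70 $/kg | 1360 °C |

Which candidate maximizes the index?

material X

Screen on constraints: k ≥ 15.4 W/(m·K); cost ≤ 90 $/kg; max service T ≥ 114 °C. Survivors: material B, material D, material X.
Evaluate M for each candidate:
  material X: M = 25.7×10⁻³
  material D: M = 19.8×10⁻³
  material B: M = 17.2×10⁻³
Material X has the largest M.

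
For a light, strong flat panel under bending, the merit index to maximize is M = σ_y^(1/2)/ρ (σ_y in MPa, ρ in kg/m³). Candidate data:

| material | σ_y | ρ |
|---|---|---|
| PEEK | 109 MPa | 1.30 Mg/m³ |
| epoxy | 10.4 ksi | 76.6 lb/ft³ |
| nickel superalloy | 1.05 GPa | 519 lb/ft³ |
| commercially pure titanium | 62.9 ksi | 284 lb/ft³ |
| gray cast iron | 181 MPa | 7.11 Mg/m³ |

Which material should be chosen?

After converting to SI:
  PEEK: σ_y = 109.0 MPa, ρ = 1300 kg/m³
  epoxy: σ_y = 71.71 MPa, ρ = 1227 kg/m³
  nickel superalloy: σ_y = 1050 MPa, ρ = 8314 kg/m³
  commercially pure titanium: σ_y = 433.7 MPa, ρ = 4549 kg/m³
  gray cast iron: σ_y = 181.0 MPa, ρ = 7110 kg/m³
  PEEK: M = 8.03×10⁻³
  epoxy: M = 6.90×10⁻³
  commercially pure titanium: M = 4.58×10⁻³
  nickel superalloy: M = 3.90×10⁻³
  gray cast iron: M = 1.89×10⁻³
The maximum is for PEEK.

PEEK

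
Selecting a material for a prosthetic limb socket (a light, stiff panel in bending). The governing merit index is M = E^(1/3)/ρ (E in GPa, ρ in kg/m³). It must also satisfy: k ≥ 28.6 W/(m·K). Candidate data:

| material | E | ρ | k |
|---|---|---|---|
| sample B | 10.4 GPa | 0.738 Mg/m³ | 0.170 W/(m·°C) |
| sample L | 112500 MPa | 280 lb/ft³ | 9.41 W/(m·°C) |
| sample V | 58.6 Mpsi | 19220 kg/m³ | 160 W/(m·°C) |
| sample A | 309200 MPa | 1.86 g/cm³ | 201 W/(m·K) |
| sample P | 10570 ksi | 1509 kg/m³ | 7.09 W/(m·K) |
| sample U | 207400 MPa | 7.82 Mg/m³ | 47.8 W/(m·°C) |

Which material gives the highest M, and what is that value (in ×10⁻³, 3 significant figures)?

sample A, M = 3.64×10⁻³

Screen on constraints: k ≥ 28.6 W/(m·K). Survivors: sample V, sample A, sample U.
After converting to SI:
  sample V: E = 404.0 GPa, ρ = 19220 kg/m³
  sample A: E = 309.2 GPa, ρ = 1860 kg/m³
  sample U: E = 207.4 GPa, ρ = 7820 kg/m³
  sample A: M = 3.64×10⁻³
  sample U: M = 0.757×10⁻³
  sample V: M = 0.385×10⁻³
Highest index: sample A.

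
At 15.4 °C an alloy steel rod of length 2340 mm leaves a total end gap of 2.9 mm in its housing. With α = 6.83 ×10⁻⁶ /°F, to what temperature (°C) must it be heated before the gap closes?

α = 6.83×10⁻⁶/°F × 9/5 = 12.3×10⁻⁶/K.
α·L₀·ΔT = 2.9 mm ⇒ ΔT = 2.9 / (12.3×10⁻⁶ × 2340.0) = 100.8 K.
T = 15.4 + 100.8 = 116.2 °C.

116 °C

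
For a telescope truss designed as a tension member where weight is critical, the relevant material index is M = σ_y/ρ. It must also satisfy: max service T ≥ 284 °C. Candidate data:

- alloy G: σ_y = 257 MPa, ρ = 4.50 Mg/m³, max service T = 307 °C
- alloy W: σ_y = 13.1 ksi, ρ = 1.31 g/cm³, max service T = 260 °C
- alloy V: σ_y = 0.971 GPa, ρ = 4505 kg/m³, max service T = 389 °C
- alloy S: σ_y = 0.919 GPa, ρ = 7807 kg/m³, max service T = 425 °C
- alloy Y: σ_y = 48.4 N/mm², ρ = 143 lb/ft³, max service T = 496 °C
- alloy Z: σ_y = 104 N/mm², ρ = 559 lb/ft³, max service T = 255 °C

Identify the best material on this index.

alloy V

Screen on constraints: max service T ≥ 284 °C. Survivors: alloy G, alloy V, alloy S, alloy Y.
In SI units:
  alloy G: σ_y = 257.0 MPa, ρ = 4500 kg/m³
  alloy V: σ_y = 971.0 MPa, ρ = 4505 kg/m³
  alloy S: σ_y = 919.0 MPa, ρ = 7807 kg/m³
  alloy Y: σ_y = 48.40 MPa, ρ = 2291 kg/m³
  alloy V: M = 216 kN·m/kg
  alloy S: M = 118 kN·m/kg
  alloy G: M = 57.1 kN·m/kg
  alloy Y: M = 21.1 kN·m/kg
Alloy V has the largest M.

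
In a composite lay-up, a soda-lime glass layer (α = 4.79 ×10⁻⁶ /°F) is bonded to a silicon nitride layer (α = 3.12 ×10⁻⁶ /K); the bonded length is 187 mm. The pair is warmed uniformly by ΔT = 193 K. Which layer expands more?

soda-lime glass

soda-lime glass: α = 4.79×10⁻⁶/°F × 9/5 = 8.62×10⁻⁶/K.
α(soda-lime glass) = 8.62×10⁻⁶/K vs α(silicon nitride) = 3.12×10⁻⁶/K.
Higher α expands more for the same ΔT: soda-lime glass.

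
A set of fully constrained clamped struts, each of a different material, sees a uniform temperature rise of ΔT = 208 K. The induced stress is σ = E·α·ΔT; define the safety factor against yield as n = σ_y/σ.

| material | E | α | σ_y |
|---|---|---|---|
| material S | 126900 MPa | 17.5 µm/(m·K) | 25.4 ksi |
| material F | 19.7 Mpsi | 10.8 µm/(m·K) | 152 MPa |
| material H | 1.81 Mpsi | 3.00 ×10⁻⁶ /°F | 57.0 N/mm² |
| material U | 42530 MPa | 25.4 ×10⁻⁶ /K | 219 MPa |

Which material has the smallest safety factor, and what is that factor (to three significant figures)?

material S, n = 0.379

Per material, after unit conversion:
  material S: E = 126.9, α = 17.5, σ_y = 175.1 → σ = 462 MPa, n = 0.379
  material F: E = 135.8, α = 10.8, σ_y = 152.0 → σ = 305 MPa, n = 0.498
  material H: E = 12.48, α = 5.40, σ_y = 57.00 → σ = 14.0 MPa, n = 4.07
  material U: E = 42.53, α = 25.4, σ_y = 219.0 → σ = 225 MPa, n = 0.975
Material S has the lowest safety factor, n = 0.379.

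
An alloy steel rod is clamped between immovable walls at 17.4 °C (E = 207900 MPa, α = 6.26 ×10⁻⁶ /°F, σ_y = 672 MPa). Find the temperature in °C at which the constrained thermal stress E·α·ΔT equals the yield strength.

304 °C

E = 207900 MPa = 207.9 GPa.
α = 6.26×10⁻⁶/°F × 9/5 = 11.3×10⁻⁶/K.
E·α·ΔT = 672.0 MPa ⇒ ΔT = 672.0 / (207.9×10³ × 11.3×10⁻⁶) = 286.9 K.
T = 17.4 + 286.9 = 304.3 °C.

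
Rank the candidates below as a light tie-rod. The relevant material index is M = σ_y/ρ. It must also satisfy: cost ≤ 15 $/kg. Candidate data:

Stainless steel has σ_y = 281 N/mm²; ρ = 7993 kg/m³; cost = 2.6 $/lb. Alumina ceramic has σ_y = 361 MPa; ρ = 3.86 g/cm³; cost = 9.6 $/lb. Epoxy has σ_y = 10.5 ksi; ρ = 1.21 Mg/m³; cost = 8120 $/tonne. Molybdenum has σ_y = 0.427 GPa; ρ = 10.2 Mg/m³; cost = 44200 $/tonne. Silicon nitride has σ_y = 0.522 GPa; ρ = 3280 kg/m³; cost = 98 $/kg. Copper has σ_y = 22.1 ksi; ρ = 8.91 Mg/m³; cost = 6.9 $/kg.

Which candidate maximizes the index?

epoxy

Screen on constraints: cost ≤ 15 $/kg. Survivors: stainless steel, epoxy, copper.
Convert each candidate to consistent units, then evaluate M:
  stainless steel: σ_y = 281.0 MPa, ρ = 7993 kg/m³
  epoxy: σ_y = 72.39 MPa, ρ = 1210 kg/m³
  copper: σ_y = 152.4 MPa, ρ = 8910 kg/m³
  epoxy: M = 59.8 kN·m/kg
  stainless steel: M = 35.2 kN·m/kg
  copper: M = 17.1 kN·m/kg
Epoxy has the largest M.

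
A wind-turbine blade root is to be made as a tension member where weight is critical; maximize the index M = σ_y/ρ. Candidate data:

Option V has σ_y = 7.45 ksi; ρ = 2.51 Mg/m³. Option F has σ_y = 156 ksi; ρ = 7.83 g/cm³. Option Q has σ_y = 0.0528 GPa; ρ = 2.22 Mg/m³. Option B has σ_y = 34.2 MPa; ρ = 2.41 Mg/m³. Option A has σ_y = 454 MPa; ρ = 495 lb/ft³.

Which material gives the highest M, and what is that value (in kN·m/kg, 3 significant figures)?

Convert each candidate to consistent units, then evaluate M:
  option V: σ_y = 51.37 MPa, ρ = 2510 kg/m³
  option F: σ_y = 1076 MPa, ρ = 7830 kg/m³
  option Q: σ_y = 52.80 MPa, ρ = 2220 kg/m³
  option B: σ_y = 34.20 MPa, ρ = 2410 kg/m³
  option A: σ_y = 454.0 MPa, ρ = 7929 kg/m³
  option F: M = 137 kN·m/kg
  option A: M = 57.3 kN·m/kg
  option Q: M = 23.8 kN·m/kg
  option V: M = 20.5 kN·m/kg
  option B: M = 14.2 kN·m/kg
Option F ranks first.

option F, M = 137 kN·m/kg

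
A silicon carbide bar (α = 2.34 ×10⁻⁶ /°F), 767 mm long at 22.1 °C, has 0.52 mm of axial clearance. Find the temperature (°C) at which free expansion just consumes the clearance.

183 °C

α = 2.34×10⁻⁶/°F × 9/5 = 4.21×10⁻⁶/K.
α·L₀·ΔT = 0.52 mm ⇒ ΔT = 0.52 / (4.21×10⁻⁶ × 767.0) = 161.0 K.
T = 22.1 + 161.0 = 183.1 °C.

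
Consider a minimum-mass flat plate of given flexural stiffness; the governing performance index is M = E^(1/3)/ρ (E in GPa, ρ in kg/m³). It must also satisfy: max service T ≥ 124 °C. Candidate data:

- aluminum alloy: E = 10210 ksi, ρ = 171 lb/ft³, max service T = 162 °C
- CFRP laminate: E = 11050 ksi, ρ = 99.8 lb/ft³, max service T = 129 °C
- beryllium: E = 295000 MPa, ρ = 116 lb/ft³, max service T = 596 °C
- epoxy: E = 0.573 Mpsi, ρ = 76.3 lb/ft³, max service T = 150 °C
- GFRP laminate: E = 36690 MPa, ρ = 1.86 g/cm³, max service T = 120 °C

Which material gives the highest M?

Screen on constraints: max service T ≥ 124 °C. Survivors: aluminum alloy, CFRP laminate, beryllium, epoxy.
In SI units:
  aluminum alloy: E = 70.40 GPa, ρ = 2739 kg/m³
  CFRP laminate: E = 76.19 GPa, ρ = 1599 kg/m³
  beryllium: E = 295.0 GPa, ρ = 1858 kg/m³
  epoxy: E = 3.951 GPa, ρ = 1222 kg/m³
  beryllium: M = 3.58×10⁻³
  CFRP laminate: M = 2.65×10⁻³
  aluminum alloy: M = 1.51×10⁻³
  epoxy: M = 1.29×10⁻³
Beryllium has the largest M.

beryllium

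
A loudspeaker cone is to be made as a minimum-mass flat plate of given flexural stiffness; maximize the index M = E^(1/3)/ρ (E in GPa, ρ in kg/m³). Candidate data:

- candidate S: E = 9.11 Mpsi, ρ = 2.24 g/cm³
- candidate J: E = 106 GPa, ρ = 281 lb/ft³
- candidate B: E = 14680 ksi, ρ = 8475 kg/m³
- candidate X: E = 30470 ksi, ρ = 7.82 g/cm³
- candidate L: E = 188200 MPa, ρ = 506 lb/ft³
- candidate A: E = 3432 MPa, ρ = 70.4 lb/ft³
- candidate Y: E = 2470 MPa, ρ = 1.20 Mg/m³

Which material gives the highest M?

candidate S

Putting every candidate on a common basis:
  candidate S: E = 62.81 GPa, ρ = 2240 kg/m³
  candidate J: E = 106.0 GPa, ρ = 4501 kg/m³
  candidate B: E = 101.2 GPa, ρ = 8475 kg/m³
  candidate X: E = 210.1 GPa, ρ = 7820 kg/m³
  candidate L: E = 188.2 GPa, ρ = 8105 kg/m³
  candidate A: E = 3.432 GPa, ρ = 1128 kg/m³
  candidate Y: E = 2.470 GPa, ρ = 1200 kg/m³
  candidate S: M = 1.77×10⁻³
  candidate A: M = 1.34×10⁻³
  candidate Y: M = 1.13×10⁻³
  candidate J: M = 1.05×10⁻³
  candidate X: M = 0.760×10⁻³
  candidate L: M = 0.707×10⁻³
  candidate B: M = 0.550×10⁻³
Candidate S has the largest M.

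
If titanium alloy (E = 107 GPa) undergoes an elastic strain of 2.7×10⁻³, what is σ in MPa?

289 MPa

σ = E·ε = 107000 MPa × 2.7×10⁻³ = 289 MPa.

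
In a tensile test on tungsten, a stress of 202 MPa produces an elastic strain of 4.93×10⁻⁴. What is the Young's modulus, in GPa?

410 GPa

E = σ/ε = 202 MPa / 4.93×10⁻⁴ = 409700 MPa = 410 GPa.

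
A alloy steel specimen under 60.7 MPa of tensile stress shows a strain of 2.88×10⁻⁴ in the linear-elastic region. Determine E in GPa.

E = σ/ε = 60.7 MPa / 2.88×10⁻⁴ = 210800 MPa = 211 GPa.

211 GPa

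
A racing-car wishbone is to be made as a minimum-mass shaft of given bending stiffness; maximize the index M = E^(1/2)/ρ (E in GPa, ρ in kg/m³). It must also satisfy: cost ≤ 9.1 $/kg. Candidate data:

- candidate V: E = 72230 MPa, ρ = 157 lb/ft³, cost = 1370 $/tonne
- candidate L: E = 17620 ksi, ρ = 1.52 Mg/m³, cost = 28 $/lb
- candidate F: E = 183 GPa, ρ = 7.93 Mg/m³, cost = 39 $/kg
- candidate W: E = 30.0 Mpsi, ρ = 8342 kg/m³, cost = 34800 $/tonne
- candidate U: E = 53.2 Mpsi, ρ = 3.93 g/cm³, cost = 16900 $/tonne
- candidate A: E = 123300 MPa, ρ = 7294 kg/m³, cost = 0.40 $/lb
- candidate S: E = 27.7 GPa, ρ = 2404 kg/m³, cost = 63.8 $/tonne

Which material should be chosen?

Screen on constraints: cost ≤ 9.1 $/kg. Survivors: candidate V, candidate A, candidate S.
Putting every candidate on a common basis:
  candidate V: E = 72.23 GPa, ρ = 2515 kg/m³
  candidate A: E = 123.3 GPa, ρ = 7294 kg/m³
  candidate S: E = 27.70 GPa, ρ = 2404 kg/m³
  candidate V: M = 3.38×10⁻³
  candidate S: M = 2.19×10⁻³
  candidate A: M = 1.52×10⁻³
Candidate V has the largest M.

candidate V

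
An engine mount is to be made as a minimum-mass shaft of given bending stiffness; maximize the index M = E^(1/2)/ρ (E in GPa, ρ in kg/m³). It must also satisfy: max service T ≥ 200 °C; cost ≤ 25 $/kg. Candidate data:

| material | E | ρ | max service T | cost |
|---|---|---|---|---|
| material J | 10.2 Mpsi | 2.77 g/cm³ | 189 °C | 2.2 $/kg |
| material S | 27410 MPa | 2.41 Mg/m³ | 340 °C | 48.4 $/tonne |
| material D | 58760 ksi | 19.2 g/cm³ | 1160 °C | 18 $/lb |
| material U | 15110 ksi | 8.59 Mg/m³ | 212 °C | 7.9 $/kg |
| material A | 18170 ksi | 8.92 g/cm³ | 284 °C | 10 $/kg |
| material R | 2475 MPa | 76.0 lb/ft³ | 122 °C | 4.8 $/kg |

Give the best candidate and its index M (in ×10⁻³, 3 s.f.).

material S, M = 2.17×10⁻³

Screen on constraints: max service T ≥ 200 °C; cost ≤ 25 $/kg. Survivors: material S, material U, material A.
Convert each candidate to consistent units, then evaluate M:
  material S: E = 27.41 GPa, ρ = 2410 kg/m³
  material U: E = 104.2 GPa, ρ = 8590 kg/m³
  material A: E = 125.3 GPa, ρ = 8920 kg/m³
  material S: M = 2.17×10⁻³
  material A: M = 1.25×10⁻³
  material U: M = 1.19×10⁻³
The maximum is for material S.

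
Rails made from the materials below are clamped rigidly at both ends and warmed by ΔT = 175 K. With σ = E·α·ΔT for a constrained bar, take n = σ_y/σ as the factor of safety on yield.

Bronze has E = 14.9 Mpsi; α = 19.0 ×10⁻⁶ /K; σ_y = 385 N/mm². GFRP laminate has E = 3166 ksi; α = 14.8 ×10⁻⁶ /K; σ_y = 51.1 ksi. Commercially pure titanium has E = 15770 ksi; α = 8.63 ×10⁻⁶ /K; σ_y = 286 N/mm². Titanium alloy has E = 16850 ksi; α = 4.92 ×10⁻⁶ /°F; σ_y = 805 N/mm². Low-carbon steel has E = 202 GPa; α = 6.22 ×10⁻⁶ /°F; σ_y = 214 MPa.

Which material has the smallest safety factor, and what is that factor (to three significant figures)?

low-carbon steel, n = 0.541

Converting E to GPa, α to ×10⁻⁶/K, σ_y to MPa, then σ and n for each:
  bronze: E = 102.7, α = 19.0, σ_y = 385.0 → σ = 342 MPa, n = 1.13
  GFRP laminate: E = 21.83, α = 14.8, σ_y = 352.3 → σ = 56.5 MPa, n = 6.23
  commercially pure titanium: E = 108.7, α = 8.63, σ_y = 286.0 → σ = 164 MPa, n = 1.74
  titanium alloy: E = 116.2, α = 8.86, σ_y = 805.0 → σ = 180 MPa, n = 4.47
  low-carbon steel: E = 202.0, α = 11.2, σ_y = 214.0 → σ = 396 MPa, n = 0.541
The minimum is low-carbon steel at n = 0.541.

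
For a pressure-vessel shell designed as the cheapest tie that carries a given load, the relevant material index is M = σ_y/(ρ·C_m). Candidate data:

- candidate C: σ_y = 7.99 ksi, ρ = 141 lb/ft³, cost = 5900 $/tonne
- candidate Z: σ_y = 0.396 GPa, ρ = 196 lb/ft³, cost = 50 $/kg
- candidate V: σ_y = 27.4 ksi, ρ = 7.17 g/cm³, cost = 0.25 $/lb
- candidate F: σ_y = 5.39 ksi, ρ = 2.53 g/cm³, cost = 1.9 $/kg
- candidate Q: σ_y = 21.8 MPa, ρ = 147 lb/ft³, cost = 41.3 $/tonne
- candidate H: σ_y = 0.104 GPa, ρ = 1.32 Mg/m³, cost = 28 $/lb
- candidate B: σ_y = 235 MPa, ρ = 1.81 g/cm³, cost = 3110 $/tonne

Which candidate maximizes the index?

candidate Q

Putting every candidate on a common basis:
  candidate C: σ_y = 55.09 MPa, ρ = 2259 kg/m³, cost = 5.900 $/kg
  candidate Z: σ_y = 396.0 MPa, ρ = 3140 kg/m³, cost = 50.00 $/kg
  candidate V: σ_y = 188.9 MPa, ρ = 7170 kg/m³, cost = 0.5511 $/kg
  candidate F: σ_y = 37.16 MPa, ρ = 2530 kg/m³, cost = 1.900 $/kg
  candidate Q: σ_y = 21.80 MPa, ρ = 2355 kg/m³, cost = 0.04130 $/kg
  candidate H: σ_y = 104.0 MPa, ρ = 1320 kg/m³, cost = 61.73 $/kg
  candidate B: σ_y = 235.0 MPa, ρ = 1810 kg/m³, cost = 3.110 $/kg
  candidate Q: M = 224 kN·m per $
  candidate V: M = 47.8 kN·m per $
  candidate B: M = 41.7 kN·m per $
  candidate F: M = 7.73 kN·m per $
  candidate C: M = 4.13 kN·m per $
  candidate Z: M = 2.52 kN·m per $
  candidate H: M = 1.28 kN·m per $
Candidate Q has the largest M.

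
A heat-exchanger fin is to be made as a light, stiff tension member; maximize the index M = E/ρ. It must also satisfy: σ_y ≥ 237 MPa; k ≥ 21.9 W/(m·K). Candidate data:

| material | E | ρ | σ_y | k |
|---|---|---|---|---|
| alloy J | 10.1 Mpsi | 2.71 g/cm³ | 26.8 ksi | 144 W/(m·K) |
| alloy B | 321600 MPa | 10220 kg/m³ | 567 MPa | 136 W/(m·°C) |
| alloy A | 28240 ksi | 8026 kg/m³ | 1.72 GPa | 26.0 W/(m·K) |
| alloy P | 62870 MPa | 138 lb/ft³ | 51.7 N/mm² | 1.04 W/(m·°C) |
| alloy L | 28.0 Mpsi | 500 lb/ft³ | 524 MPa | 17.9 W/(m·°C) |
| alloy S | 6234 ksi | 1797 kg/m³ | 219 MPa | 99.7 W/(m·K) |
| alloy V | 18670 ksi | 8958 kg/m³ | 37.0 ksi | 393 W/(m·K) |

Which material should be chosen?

Screen on constraints: σ_y ≥ 237 MPa; k ≥ 21.9 W/(m·K). Survivors: alloy B, alloy A, alloy V.
Normalizing units and computing the index:
  alloy B: E = 321.6 GPa, ρ = 10220 kg/m³
  alloy A: E = 194.7 GPa, ρ = 8026 kg/m³
  alloy V: E = 128.7 GPa, ρ = 8958 kg/m³
  alloy B: M = 31.5 MN·m/kg
  alloy A: M = 24.3 MN·m/kg
  alloy V: M = 14.4 MN·m/kg
The maximum is for alloy B.

alloy B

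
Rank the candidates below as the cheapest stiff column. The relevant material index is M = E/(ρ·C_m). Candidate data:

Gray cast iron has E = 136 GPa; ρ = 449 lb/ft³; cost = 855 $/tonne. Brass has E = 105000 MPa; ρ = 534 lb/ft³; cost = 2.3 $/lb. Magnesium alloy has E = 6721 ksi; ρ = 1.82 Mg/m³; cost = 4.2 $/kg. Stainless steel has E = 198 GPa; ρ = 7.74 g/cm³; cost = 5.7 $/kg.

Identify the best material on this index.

Convert each candidate to consistent units, then evaluate M:
  gray cast iron: E = 136.0 GPa, ρ = 7192 kg/m³, cost = 0.8550 $/kg
  brass: E = 105.0 GPa, ρ = 8554 kg/m³, cost = 5.071 $/kg
  magnesium alloy: E = 46.34 GPa, ρ = 1820 kg/m³, cost = 4.200 $/kg
  stainless steel: E = 198.0 GPa, ρ = 7740 kg/m³, cost = 5.700 $/kg
  gray cast iron: M = 22.1 MN·m per $
  magnesium alloy: M = 6.06 MN·m per $
  stainless steel: M = 4.49 MN·m per $
  brass: M = 2.42 MN·m per $
Gray cast iron ranks first.

gray cast iron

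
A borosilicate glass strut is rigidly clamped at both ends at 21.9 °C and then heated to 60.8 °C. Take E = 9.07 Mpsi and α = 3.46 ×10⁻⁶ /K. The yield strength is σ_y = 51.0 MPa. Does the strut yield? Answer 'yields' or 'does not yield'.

E = 9.07 Mpsi = 62.54 GPa.
ΔT = 38.90 K. Constrained thermal stress σ = E·α·ΔT = 62.54×10³ MPa × 3.46×10⁻⁶ × 38.90 = 8.42 MPa (compressive).
Compare to σ_y = 51.0 MPa: σ < σ_y, so it does not yield.

does not yield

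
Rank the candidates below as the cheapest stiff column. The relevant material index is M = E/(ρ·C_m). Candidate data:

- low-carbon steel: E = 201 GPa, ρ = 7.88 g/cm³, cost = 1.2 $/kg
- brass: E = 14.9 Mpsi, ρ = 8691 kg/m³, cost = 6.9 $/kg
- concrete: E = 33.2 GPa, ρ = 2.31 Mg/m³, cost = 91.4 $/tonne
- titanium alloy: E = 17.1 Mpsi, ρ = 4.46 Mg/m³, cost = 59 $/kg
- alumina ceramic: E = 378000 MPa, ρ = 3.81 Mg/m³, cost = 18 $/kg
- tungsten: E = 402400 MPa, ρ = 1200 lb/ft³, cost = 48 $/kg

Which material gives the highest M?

concrete

Putting every candidate on a common basis:
  low-carbon steel: E = 201.0 GPa, ρ = 7880 kg/m³, cost = 1.200 $/kg
  brass: E = 102.7 GPa, ρ = 8691 kg/m³, cost = 6.900 $/kg
  concrete: E = 33.20 GPa, ρ = 2310 kg/m³, cost = 0.09140 $/kg
  titanium alloy: E = 117.9 GPa, ρ = 4460 kg/m³, cost = 59.00 $/kg
  alumina ceramic: E = 378.0 GPa, ρ = 3810 kg/m³, cost = 18.00 $/kg
  tungsten: E = 402.4 GPa, ρ = 19220 kg/m³, cost = 48.00 $/kg
  concrete: M = 157 MN·m per $
  low-carbon steel: M = 21.3 MN·m per $
  alumina ceramic: M = 5.51 MN·m per $
  brass: M = 1.71 MN·m per $
  titanium alloy: M = 0.448 MN·m per $
  tungsten: M = 0.436 MN·m per $
Concrete ranks first.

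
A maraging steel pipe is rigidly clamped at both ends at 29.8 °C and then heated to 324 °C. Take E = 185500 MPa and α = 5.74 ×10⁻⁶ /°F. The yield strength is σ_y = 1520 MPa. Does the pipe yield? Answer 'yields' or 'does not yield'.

E = 185500 MPa = 185.5 GPa.
α = 5.74×10⁻⁶/°F × 9/5 = 10.3×10⁻⁶/K.
ΔT = 294.2 K. Constrained thermal stress σ = E·α·ΔT = 185.5×10³ MPa × 10.3×10⁻⁶ × 294.2 = 564 MPa (compressive).
Compare to σ_y = 1520 MPa: σ < σ_y, so it does not yield.

does not yield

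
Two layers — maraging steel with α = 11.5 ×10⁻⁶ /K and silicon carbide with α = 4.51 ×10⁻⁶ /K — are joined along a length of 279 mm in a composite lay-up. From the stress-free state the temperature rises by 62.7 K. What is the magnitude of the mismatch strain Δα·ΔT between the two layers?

Δα = |11.5 − 4.51|×10⁻⁶/K = 6.99×10⁻⁶/K.
Mismatch strain = Δα·ΔT = 6.99×10⁻⁶ × 62.7 = 4.38×10⁻⁴.

4.38×10⁻⁴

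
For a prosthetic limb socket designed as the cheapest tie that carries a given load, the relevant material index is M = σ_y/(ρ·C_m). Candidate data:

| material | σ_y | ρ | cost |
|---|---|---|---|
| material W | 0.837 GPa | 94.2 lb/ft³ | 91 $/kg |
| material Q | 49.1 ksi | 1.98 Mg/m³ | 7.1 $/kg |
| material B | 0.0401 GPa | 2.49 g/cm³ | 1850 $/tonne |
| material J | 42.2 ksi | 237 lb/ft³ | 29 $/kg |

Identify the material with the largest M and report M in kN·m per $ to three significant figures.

Putting every candidate on a common basis:
  material W: σ_y = 837.0 MPa, ρ = 1509 kg/m³, cost = 91.00 $/kg
  material Q: σ_y = 338.5 MPa, ρ = 1980 kg/m³, cost = 7.100 $/kg
  material B: σ_y = 40.10 MPa, ρ = 2490 kg/m³, cost = 1.850 $/kg
  material J: σ_y = 291.0 MPa, ρ = 3796 kg/m³, cost = 29.00 $/kg
  material Q: M = 24.1 kN·m per $
  material B: M = 8.71 kN·m per $
  material W: M = 6.10 kN·m per $
  material J: M = 2.64 kN·m per $
Material Q ranks first.

material Q, M = 24.1 kN·m per $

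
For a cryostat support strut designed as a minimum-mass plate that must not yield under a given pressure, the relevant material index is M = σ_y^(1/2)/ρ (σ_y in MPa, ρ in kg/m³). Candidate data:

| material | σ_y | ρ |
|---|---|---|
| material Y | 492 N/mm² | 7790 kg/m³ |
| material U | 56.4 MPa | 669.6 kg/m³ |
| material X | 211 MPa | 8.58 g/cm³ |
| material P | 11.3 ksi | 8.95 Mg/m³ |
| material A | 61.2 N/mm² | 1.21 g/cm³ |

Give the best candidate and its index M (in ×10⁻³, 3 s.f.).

Normalizing units and computing the index:
  material Y: σ_y = 492.0 MPa, ρ = 7790 kg/m³
  material U: σ_y = 56.40 MPa, ρ = 669.6 kg/m³
  material X: σ_y = 211.0 MPa, ρ = 8580 kg/m³
  material P: σ_y = 77.91 MPa, ρ = 8950 kg/m³
  material A: σ_y = 61.20 MPa, ρ = 1210 kg/m³
  material U: M = 11.2×10⁻³
  material A: M = 6.47×10⁻³
  material Y: M = 2.85×10⁻³
  material X: M = 1.69×10⁻³
  material P: M = 0.986×10⁻³
Highest index: material U.

material U, M = 11.2×10⁻³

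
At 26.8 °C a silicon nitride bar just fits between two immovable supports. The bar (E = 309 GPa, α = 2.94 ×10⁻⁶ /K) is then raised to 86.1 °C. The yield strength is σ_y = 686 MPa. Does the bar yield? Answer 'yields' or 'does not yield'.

does not yield

ΔT = 59.30 K. Constrained thermal stress σ = E·α·ΔT = 309.0×10³ MPa × 2.94×10⁻⁶ × 59.30 = 53.9 MPa (compressive).
Compare to σ_y = 686 MPa: σ < σ_y, so it does not yield.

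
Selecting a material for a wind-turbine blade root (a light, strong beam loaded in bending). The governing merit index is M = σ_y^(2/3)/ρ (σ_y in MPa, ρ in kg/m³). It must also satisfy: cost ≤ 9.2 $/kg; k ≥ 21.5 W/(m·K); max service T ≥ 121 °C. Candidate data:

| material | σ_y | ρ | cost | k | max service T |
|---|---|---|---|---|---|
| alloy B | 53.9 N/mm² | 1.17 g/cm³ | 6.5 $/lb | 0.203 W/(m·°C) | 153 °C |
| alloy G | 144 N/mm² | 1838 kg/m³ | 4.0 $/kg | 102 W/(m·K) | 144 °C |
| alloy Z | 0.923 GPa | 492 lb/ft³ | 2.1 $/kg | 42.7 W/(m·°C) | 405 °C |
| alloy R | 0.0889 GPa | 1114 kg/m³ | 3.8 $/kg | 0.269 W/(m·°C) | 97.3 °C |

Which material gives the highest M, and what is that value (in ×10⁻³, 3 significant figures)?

Screen on constraints: cost ≤ 9.2 $/kg; k ≥ 21.5 W/(m·K); max service T ≥ 121 °C. Survivors: alloy G, alloy Z.
In SI units:
  alloy G: σ_y = 144.0 MPa, ρ = 1838 kg/m³
  alloy Z: σ_y = 923.0 MPa, ρ = 7881 kg/m³
  alloy G: M = 14.9×10⁻³
  alloy Z: M = 12.0×10⁻³
Alloy G has the largest M.

alloy G, M = 14.9×10⁻³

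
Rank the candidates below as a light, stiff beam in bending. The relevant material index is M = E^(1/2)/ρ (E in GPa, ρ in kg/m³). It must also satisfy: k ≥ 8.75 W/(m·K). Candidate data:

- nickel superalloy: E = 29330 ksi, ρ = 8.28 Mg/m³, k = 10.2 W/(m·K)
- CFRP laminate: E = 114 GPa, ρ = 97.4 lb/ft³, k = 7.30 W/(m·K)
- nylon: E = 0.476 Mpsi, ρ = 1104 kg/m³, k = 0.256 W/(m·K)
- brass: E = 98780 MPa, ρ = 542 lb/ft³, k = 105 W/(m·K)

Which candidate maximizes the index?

nickel superalloy

Screen on constraints: k ≥ 8.75 W/(m·K). Survivors: nickel superalloy, brass.
Convert each candidate to consistent units, then evaluate M:
  nickel superalloy: E = 202.2 GPa, ρ = 8280 kg/m³
  brass: E = 98.78 GPa, ρ = 8682 kg/m³
  nickel superalloy: M = 1.72×10⁻³
  brass: M = 1.14×10⁻³
Nickel superalloy ranks first.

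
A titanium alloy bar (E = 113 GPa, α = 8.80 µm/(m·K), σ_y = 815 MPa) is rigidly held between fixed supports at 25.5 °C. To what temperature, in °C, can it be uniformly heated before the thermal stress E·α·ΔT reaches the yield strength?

845 °C

E·α·ΔT = 815.0 MPa ⇒ ΔT = 815.0 / (113.0×10³ × 8.80×10⁻⁶) = 819.6 K.
T = 25.5 + 819.6 = 845.1 °C.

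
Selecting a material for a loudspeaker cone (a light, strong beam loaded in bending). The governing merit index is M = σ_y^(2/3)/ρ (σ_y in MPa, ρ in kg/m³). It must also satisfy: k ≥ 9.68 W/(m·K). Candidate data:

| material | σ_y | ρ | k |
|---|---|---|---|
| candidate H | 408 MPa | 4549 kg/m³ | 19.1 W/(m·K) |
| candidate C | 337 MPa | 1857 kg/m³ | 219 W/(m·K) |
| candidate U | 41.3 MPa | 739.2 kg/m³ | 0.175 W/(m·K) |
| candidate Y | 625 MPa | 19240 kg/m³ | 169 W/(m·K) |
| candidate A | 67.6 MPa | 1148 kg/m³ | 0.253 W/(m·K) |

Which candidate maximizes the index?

Screen on constraints: k ≥ 9.68 W/(m·K). Survivors: candidate H, candidate C, candidate Y.
Computing M directly (units already consistent):
  candidate C: M = 26.1×10⁻³
  candidate H: M = 12.1×10⁻³
  candidate Y: M = 3.80×10⁻³
Highest index: candidate C.

candidate C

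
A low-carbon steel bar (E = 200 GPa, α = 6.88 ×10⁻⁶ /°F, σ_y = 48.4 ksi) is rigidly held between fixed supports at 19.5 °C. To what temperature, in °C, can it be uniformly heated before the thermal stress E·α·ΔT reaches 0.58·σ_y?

97.6 °C

α = 6.88×10⁻⁶/°F × 9/5 = 12.4×10⁻⁶/K.
σ_y = 48.4 ksi = 333.7 MPa.
E·α·ΔT = 193.5 MPa ⇒ ΔT = 193.5 / (200.0×10³ × 12.4×10⁻⁶) = 78.15 K.
T = 19.5 + 78.15 = 97.65 °C.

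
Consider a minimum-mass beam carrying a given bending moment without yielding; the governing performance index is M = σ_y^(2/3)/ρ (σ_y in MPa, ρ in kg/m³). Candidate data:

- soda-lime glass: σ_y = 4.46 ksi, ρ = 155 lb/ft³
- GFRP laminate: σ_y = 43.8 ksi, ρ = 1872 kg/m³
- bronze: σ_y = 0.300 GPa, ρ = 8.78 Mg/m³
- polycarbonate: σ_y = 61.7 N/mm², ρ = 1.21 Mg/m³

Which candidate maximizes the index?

In SI units:
  soda-lime glass: σ_y = 30.75 MPa, ρ = 2483 kg/m³
  GFRP laminate: σ_y = 302.0 MPa, ρ = 1872 kg/m³
  bronze: σ_y = 300.0 MPa, ρ = 8780 kg/m³
  polycarbonate: σ_y = 61.70 MPa, ρ = 1210 kg/m³
  GFRP laminate: M = 24.0×10⁻³
  polycarbonate: M = 12.9×10⁻³
  bronze: M = 5.10×10⁻³
  soda-lime glass: M = 3.95×10⁻³
GFRP laminate has the largest M.

GFRP laminate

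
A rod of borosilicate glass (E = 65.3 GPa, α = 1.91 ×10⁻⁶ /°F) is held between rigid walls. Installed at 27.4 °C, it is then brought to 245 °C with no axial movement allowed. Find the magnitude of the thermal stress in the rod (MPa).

α = 1.91×10⁻⁶/°F × 9/5 = 3.44×10⁻⁶/K.
ΔT = 217.6 K. Constrained thermal stress σ = E·α·ΔT = 65.30×10³ MPa × 3.44×10⁻⁶ × 217.6 = 48.9 MPa (compressive).

48.9 MPa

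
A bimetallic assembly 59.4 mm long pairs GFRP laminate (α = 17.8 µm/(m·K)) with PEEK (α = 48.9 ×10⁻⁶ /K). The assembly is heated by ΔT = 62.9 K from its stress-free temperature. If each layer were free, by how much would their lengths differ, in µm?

116 µm

Δα = |17.8 − 48.9|×10⁻⁶/K = 31.1×10⁻⁶/K.
ΔL_mismatch = Δα·L·ΔT = 31.1×10⁻⁶ × 59.4 mm × 62.9 K = 116 µm.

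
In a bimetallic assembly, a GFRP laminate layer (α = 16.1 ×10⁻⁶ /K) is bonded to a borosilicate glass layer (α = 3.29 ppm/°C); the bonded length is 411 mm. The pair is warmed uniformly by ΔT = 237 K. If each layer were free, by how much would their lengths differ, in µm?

1250 µm

Δα = |16.1 − 3.29|×10⁻⁶/K = 12.8×10⁻⁶/K.
ΔL_mismatch = Δα·L·ΔT = 12.8×10⁻⁶ × 411.0 mm × 237.0 K = 1250 µm.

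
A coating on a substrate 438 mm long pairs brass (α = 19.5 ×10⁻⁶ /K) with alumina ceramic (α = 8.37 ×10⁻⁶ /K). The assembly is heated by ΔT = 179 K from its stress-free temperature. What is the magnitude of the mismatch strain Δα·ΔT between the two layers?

1.99×10⁻³

Δα = |19.5 − 8.37|×10⁻⁶/K = 11.1×10⁻⁶/K.
Mismatch strain = Δα·ΔT = 11.1×10⁻⁶ × 179.0 = 1.99×10⁻³.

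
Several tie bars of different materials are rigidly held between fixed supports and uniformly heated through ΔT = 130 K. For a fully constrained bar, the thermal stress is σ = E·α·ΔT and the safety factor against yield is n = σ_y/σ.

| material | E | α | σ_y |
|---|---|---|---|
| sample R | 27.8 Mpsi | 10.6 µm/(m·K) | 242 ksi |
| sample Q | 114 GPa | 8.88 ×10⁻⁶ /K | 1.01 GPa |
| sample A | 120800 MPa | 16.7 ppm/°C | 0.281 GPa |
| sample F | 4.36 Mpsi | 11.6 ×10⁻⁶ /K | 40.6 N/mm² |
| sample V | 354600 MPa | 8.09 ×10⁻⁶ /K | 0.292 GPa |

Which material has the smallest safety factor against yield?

sample V

Per material, after unit conversion:
  sample R: E = 191.7, α = 10.6, σ_y = 1669 → σ = 264 MPa, n = 6.32
  sample Q: E = 114.0, α = 8.88, σ_y = 1010 → σ = 132 MPa, n = 7.67
  sample A: E = 120.8, α = 16.7, σ_y = 281.0 → σ = 262 MPa, n = 1.07
  sample F: E = 30.06, α = 11.6, σ_y = 40.60 → σ = 45.3 MPa, n = 0.896
  sample V: E = 354.6, α = 8.09, σ_y = 292.0 → σ = 373 MPa, n = 0.783
Smallest n: sample V with n = 0.783.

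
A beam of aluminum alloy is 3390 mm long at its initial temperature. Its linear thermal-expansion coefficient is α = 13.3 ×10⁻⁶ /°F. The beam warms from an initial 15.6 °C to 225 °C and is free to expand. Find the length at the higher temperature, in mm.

3407.0 mm

Convert α: 13.3×10⁻⁶/°F × (9/5) = 23.9×10⁻⁶/K.
ΔT = 225 − 15.6 = 209.4 K.
ΔL = α·L₀·ΔT = 23.9×10⁻⁶ × 3390 mm × 209.4 K = 17.0 mm.
L = L₀ + ΔL = 3390 + 17.0 = 3407.0 mm.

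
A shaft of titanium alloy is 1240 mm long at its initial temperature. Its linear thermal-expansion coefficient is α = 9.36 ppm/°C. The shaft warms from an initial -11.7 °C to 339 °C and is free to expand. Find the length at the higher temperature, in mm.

1244.1 mm

ΔT = 339 − (-11.7) = 350.7 K.
ΔL = α·L₀·ΔT = 9.36×10⁻⁶ × 1240 mm × 350.7 K = 4.07 mm.
L = L₀ + ΔL = 1240 + 4.07 = 1244.1 mm.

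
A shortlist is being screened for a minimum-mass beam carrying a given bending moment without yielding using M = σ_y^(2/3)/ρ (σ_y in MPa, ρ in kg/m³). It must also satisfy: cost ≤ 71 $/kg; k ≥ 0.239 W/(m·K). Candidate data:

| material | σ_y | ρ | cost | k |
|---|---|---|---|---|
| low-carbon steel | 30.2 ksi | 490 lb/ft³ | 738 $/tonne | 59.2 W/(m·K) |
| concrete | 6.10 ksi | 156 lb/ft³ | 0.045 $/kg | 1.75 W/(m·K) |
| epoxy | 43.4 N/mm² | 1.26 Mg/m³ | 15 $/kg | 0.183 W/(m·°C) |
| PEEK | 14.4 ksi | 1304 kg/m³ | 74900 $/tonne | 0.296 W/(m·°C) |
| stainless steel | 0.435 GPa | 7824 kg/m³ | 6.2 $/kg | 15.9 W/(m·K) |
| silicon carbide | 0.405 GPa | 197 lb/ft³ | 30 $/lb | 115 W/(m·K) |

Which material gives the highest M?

silicon carbide

Screen on constraints: cost ≤ 71 $/kg; k ≥ 0.239 W/(m·K). Survivors: low-carbon steel, concrete, stainless steel, silicon carbide.
After converting to SI:
  low-carbon steel: σ_y = 208.2 MPa, ρ = 7849 kg/m³
  concrete: σ_y = 42.06 MPa, ρ = 2499 kg/m³
  stainless steel: σ_y = 435.0 MPa, ρ = 7824 kg/m³
  silicon carbide: σ_y = 405.0 MPa, ρ = 3156 kg/m³
  silicon carbide: M = 17.3×10⁻³
  stainless steel: M = 7.34×10⁻³
  concrete: M = 4.84×10⁻³
  low-carbon steel: M = 4.48×10⁻³
Silicon carbide ranks first.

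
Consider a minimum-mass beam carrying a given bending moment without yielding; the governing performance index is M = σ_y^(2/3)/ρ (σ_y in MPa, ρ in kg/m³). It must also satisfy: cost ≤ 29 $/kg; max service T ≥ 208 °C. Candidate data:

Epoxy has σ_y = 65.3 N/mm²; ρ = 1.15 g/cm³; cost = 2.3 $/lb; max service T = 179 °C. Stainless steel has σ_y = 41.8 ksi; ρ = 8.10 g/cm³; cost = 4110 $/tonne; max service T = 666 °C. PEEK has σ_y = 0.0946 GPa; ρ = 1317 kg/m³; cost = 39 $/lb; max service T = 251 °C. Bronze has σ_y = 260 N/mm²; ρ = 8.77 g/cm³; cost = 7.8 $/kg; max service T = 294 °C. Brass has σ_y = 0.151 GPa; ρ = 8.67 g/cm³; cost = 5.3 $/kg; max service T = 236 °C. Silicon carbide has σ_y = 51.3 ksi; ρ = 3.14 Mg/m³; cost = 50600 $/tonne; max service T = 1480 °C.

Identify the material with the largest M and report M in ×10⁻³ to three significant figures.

Screen on constraints: cost ≤ 29 $/kg; max service T ≥ 208 °C. Survivors: stainless steel, bronze, brass.
Convert each candidate to consistent units, then evaluate M:
  stainless steel: σ_y = 288.2 MPa, ρ = 8100 kg/m³
  bronze: σ_y = 260.0 MPa, ρ = 8770 kg/m³
  brass: σ_y = 151.0 MPa, ρ = 8670 kg/m³
  stainless steel: M = 5.39×10⁻³
  bronze: M = 4.64×10⁻³
  brass: M = 3.27×10⁻³
Stainless steel ranks first.

stainless steel, M = 5.39×10⁻³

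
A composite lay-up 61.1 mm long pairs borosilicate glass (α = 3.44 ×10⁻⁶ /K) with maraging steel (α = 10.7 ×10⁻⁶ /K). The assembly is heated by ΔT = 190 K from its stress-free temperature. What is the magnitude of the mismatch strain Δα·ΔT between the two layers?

1.38×10⁻³

Δα = |3.44 − 10.7|×10⁻⁶/K = 7.26×10⁻⁶/K.
Mismatch strain = Δα·ΔT = 7.26×10⁻⁶ × 190.0 = 1.38×10⁻³.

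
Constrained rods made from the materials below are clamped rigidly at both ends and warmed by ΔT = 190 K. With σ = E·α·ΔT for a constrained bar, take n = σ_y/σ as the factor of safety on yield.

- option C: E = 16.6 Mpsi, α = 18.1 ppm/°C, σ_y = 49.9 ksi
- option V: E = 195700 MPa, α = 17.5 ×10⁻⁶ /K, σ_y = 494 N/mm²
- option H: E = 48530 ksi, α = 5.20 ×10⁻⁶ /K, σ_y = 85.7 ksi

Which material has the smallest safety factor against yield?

option V

With everything in SI (GPa, ×10⁻⁶/K, MPa):
  option C: E = 114.5, α = 18.1, σ_y = 344.0 → σ = 394 MPa, n = 0.874
  option V: E = 195.7, α = 17.5, σ_y = 494.0 → σ = 651 MPa, n = 0.759
  option H: E = 334.6, α = 5.20, σ_y = 590.9 → σ = 331 MPa, n = 1.79
Option V has the lowest safety factor, n = 0.759.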